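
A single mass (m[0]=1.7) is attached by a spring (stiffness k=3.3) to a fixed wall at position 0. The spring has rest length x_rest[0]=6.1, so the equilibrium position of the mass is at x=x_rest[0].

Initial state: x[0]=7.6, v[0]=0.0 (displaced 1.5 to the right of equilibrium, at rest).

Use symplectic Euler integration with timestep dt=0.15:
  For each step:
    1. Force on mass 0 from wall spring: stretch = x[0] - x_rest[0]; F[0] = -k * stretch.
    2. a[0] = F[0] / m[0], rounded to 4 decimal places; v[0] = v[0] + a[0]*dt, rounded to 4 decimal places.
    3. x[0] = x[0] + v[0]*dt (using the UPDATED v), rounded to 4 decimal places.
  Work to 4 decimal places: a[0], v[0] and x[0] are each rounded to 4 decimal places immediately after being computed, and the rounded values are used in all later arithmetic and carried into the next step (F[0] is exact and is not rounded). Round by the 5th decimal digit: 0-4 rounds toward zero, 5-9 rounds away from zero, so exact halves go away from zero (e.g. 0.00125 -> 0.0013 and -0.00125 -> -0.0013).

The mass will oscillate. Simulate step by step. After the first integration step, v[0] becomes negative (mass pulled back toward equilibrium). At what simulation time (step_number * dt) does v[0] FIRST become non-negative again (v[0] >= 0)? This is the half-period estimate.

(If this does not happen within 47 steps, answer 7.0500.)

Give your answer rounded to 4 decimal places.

Step 0: x=[7.6000] v=[0.0000]
Step 1: x=[7.5345] v=[-0.4368]
Step 2: x=[7.4063] v=[-0.8545]
Step 3: x=[7.2211] v=[-1.2349]
Step 4: x=[6.9869] v=[-1.5613]
Step 5: x=[6.7140] v=[-1.8195]
Step 6: x=[6.4143] v=[-1.9983]
Step 7: x=[6.1008] v=[-2.0898]
Step 8: x=[5.7873] v=[-2.0900]
Step 9: x=[5.4875] v=[-1.9990]
Step 10: x=[5.2144] v=[-1.8207]
Step 11: x=[4.9800] v=[-1.5628]
Step 12: x=[4.7945] v=[-1.2367]
Step 13: x=[4.6660] v=[-0.8566]
Step 14: x=[4.6001] v=[-0.4391]
Step 15: x=[4.5997] v=[-0.0024]
Step 16: x=[4.6649] v=[0.4344]
First v>=0 after going negative at step 16, time=2.4000

Answer: 2.4000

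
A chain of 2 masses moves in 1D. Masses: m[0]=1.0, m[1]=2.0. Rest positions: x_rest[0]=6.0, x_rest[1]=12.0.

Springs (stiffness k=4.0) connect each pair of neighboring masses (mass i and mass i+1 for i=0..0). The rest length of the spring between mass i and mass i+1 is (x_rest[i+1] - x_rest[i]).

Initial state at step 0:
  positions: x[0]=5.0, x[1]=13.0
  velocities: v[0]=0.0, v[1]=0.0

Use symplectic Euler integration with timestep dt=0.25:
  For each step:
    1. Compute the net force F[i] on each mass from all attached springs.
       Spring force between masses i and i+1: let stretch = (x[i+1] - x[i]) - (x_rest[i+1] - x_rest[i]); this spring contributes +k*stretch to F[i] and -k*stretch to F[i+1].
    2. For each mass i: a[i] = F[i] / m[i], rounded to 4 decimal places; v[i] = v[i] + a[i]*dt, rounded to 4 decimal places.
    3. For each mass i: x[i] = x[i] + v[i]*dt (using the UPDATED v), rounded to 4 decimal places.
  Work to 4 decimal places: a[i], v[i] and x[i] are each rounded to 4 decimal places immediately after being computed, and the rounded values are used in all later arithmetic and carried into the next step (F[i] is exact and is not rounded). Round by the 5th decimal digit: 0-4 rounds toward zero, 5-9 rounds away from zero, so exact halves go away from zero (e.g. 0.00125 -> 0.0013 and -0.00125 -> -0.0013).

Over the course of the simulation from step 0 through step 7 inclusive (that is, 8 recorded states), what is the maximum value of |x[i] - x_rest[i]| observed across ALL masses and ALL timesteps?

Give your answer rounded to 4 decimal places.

Step 0: x=[5.0000 13.0000] v=[0.0000 0.0000]
Step 1: x=[5.5000 12.7500] v=[2.0000 -1.0000]
Step 2: x=[6.3125 12.3438] v=[3.2500 -1.6250]
Step 3: x=[7.1328 11.9336] v=[3.2813 -1.6407]
Step 4: x=[7.6533 11.6733] v=[2.0821 -1.0411]
Step 5: x=[7.6788 11.6605] v=[0.1021 -0.0511]
Step 6: x=[7.1998 11.9000] v=[-1.9162 0.9581]
Step 7: x=[6.3958 12.3020] v=[-3.2160 1.6080]
Max displacement = 1.6788

Answer: 1.6788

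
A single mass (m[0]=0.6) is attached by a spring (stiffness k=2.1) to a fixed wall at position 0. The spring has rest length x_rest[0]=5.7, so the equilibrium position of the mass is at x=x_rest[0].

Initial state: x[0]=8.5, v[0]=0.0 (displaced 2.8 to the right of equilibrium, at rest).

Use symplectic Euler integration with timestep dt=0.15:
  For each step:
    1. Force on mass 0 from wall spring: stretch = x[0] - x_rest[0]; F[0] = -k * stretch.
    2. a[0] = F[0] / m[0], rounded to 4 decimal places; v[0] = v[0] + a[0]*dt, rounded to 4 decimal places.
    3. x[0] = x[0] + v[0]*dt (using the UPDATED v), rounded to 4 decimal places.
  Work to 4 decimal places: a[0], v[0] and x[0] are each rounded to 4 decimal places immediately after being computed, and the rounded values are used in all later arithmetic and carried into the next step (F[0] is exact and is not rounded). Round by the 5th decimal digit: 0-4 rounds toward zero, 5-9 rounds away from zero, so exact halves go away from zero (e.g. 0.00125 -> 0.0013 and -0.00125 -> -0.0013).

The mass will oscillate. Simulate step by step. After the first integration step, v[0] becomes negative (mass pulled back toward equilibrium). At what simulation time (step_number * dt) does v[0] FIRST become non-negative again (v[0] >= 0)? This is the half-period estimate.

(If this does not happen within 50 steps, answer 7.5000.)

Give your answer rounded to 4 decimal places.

Step 0: x=[8.5000] v=[0.0000]
Step 1: x=[8.2795] v=[-1.4700]
Step 2: x=[7.8559] v=[-2.8242]
Step 3: x=[7.2625] v=[-3.9561]
Step 4: x=[6.5460] v=[-4.7764]
Step 5: x=[5.7629] v=[-5.2206]
Step 6: x=[4.9749] v=[-5.2536]
Step 7: x=[4.2440] v=[-4.8729]
Step 8: x=[3.6277] v=[-4.1085]
Step 9: x=[3.1746] v=[-3.0205]
Step 10: x=[2.9204] v=[-1.6947]
Step 11: x=[2.8851] v=[-0.2354]
Step 12: x=[3.0715] v=[1.2424]
First v>=0 after going negative at step 12, time=1.8000

Answer: 1.8000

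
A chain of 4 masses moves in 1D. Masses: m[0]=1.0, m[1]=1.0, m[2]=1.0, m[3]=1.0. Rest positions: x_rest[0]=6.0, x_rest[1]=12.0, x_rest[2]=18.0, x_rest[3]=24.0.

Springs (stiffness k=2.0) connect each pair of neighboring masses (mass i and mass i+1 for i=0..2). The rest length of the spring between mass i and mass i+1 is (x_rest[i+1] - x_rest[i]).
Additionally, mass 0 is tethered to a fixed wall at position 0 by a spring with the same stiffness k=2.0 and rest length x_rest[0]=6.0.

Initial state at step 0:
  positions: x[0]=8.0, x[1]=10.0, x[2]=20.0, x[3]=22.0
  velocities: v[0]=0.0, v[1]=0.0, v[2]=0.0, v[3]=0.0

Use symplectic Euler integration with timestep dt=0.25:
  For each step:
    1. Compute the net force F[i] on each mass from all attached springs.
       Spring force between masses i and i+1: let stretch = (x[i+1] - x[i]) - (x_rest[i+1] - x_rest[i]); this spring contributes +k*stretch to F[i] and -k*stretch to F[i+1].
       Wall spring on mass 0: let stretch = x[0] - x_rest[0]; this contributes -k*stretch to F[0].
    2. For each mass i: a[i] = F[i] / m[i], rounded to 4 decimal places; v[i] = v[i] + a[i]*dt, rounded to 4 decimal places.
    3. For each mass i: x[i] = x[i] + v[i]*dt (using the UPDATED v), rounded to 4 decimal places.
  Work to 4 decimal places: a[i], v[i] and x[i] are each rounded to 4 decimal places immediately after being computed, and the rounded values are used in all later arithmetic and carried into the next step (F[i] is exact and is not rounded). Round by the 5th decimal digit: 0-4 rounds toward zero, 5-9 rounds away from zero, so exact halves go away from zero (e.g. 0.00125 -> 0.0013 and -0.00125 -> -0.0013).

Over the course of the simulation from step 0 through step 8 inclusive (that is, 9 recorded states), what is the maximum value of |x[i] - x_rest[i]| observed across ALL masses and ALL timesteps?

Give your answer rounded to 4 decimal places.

Step 0: x=[8.0000 10.0000 20.0000 22.0000] v=[0.0000 0.0000 0.0000 0.0000]
Step 1: x=[7.2500 11.0000 19.0000 22.5000] v=[-3.0000 4.0000 -4.0000 2.0000]
Step 2: x=[6.0625 12.5313 17.4375 23.3125] v=[-4.7500 6.1250 -6.2500 3.2500]
Step 3: x=[4.9258 13.8672 15.9961 24.1406] v=[-4.5469 5.3437 -5.7656 3.3125]
Step 4: x=[4.2910 14.3516 15.3067 24.7007] v=[-2.5391 1.9375 -2.7578 2.2403]
Step 5: x=[4.3774 13.6978 15.6721 24.8365] v=[0.3457 -2.6153 1.4617 0.5433]
Step 6: x=[5.0817 12.1257 16.9363 24.5768] v=[2.8172 -6.2884 5.0568 -1.0389]
Step 7: x=[6.0313 10.2744 18.5543 24.1120] v=[3.7984 -7.4051 6.4718 -1.8592]
Step 8: x=[6.7574 8.9277 19.8320 23.7025] v=[2.9043 -5.3867 5.1107 -1.6381]
Max displacement = 3.0723

Answer: 3.0723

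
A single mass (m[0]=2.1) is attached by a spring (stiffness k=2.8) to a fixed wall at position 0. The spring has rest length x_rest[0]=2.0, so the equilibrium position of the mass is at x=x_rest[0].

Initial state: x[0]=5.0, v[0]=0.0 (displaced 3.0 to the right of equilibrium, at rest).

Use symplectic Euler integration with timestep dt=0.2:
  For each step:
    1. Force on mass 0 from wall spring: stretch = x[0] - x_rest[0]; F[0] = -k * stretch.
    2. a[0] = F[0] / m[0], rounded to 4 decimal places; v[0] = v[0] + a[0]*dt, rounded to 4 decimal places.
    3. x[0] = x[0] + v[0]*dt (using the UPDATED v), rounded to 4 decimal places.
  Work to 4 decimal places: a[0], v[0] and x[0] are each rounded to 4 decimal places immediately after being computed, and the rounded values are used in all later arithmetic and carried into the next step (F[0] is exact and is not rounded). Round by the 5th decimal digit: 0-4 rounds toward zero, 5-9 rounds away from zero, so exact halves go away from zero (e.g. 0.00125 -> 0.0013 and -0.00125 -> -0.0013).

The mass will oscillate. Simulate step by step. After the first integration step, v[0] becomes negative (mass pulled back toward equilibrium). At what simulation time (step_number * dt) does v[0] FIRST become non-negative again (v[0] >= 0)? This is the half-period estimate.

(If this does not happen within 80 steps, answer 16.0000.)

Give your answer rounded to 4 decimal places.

Answer: 2.8000

Derivation:
Step 0: x=[5.0000] v=[0.0000]
Step 1: x=[4.8400] v=[-0.8000]
Step 2: x=[4.5285] v=[-1.5573]
Step 3: x=[4.0822] v=[-2.2316]
Step 4: x=[3.5248] v=[-2.7869]
Step 5: x=[2.8861] v=[-3.1935]
Step 6: x=[2.2001] v=[-3.4298]
Step 7: x=[1.5035] v=[-3.4832]
Step 8: x=[0.8333] v=[-3.3508]
Step 9: x=[0.2254] v=[-3.0397]
Step 10: x=[-0.2879] v=[-2.5665]
Step 11: x=[-0.6792] v=[-1.9564]
Step 12: x=[-0.9276] v=[-1.2419]
Step 13: x=[-1.0198] v=[-0.4612]
Step 14: x=[-0.9510] v=[0.3441]
First v>=0 after going negative at step 14, time=2.8000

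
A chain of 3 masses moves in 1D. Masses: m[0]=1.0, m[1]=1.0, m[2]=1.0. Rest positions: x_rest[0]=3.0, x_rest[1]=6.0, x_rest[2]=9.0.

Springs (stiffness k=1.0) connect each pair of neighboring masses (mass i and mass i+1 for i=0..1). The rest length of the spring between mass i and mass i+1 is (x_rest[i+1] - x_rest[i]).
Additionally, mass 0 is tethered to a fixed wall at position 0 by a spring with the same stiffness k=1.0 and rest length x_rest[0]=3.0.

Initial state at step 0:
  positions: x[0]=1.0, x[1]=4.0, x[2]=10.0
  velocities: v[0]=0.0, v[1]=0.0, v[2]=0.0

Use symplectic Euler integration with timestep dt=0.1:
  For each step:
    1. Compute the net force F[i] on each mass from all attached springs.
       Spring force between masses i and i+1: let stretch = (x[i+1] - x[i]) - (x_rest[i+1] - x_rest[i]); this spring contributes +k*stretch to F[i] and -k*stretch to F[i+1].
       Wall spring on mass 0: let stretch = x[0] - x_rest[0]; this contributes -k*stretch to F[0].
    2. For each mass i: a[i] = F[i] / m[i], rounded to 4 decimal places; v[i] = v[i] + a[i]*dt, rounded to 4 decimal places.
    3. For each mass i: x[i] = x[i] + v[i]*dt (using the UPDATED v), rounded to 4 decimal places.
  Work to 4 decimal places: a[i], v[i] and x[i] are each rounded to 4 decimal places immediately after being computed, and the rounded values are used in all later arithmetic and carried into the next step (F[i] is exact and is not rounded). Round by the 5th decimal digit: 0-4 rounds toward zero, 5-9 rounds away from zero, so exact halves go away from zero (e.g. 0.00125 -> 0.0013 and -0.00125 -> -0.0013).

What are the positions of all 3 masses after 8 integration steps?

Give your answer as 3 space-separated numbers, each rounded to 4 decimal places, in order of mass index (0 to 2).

Step 0: x=[1.0000 4.0000 10.0000] v=[0.0000 0.0000 0.0000]
Step 1: x=[1.0200 4.0300 9.9700] v=[0.2000 0.3000 -0.3000]
Step 2: x=[1.0599 4.0893 9.9106] v=[0.3990 0.5930 -0.5940]
Step 3: x=[1.1195 4.1765 9.8230] v=[0.5960 0.8722 -0.8761]
Step 4: x=[1.1985 4.2896 9.7089] v=[0.7898 1.1312 -1.1408]
Step 5: x=[1.2964 4.4260 9.5706] v=[0.9791 1.3640 -1.3827]
Step 6: x=[1.4126 4.5826 9.4109] v=[1.1624 1.5655 -1.5972]
Step 7: x=[1.5464 4.7557 9.2329] v=[1.3381 1.7313 -1.7800]
Step 8: x=[1.6968 4.9415 9.0401] v=[1.5044 1.8581 -1.9277]

Answer: 1.6968 4.9415 9.0401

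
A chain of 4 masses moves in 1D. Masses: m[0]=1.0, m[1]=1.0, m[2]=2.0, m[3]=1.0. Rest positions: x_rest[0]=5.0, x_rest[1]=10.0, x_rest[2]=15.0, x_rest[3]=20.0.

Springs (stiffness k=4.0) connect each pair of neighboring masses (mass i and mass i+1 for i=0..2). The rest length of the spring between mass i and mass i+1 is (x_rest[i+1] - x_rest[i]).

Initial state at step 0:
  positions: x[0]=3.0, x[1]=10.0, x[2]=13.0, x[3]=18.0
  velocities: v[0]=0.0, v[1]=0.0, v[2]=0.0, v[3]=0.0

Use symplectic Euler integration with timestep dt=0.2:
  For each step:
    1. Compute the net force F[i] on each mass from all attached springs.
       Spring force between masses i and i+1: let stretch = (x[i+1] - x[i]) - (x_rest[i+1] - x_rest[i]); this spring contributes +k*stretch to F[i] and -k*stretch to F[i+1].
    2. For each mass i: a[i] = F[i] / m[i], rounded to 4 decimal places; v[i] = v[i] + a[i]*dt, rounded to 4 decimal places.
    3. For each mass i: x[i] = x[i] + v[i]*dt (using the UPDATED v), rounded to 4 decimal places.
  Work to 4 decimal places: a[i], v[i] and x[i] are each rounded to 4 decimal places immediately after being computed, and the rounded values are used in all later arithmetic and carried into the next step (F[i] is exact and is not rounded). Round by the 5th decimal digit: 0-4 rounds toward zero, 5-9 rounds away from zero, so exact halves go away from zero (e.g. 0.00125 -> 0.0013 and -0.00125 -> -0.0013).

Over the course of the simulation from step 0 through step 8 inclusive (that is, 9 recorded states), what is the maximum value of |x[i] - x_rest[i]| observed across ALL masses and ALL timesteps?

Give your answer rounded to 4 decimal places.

Answer: 3.0072

Derivation:
Step 0: x=[3.0000 10.0000 13.0000 18.0000] v=[0.0000 0.0000 0.0000 0.0000]
Step 1: x=[3.3200 9.3600 13.1600 18.0000] v=[1.6000 -3.2000 0.8000 0.0000]
Step 2: x=[3.8064 8.3616 13.4032 18.0256] v=[2.4320 -4.9920 1.2160 0.1280]
Step 3: x=[4.2216 7.4410 13.6129 18.1116] v=[2.0762 -4.6029 1.0483 0.4301]
Step 4: x=[4.3519 6.9928 13.6887 18.2778] v=[0.6517 -2.2409 0.3790 0.8311]
Step 5: x=[4.1048 7.1934 13.5960 18.5098] v=[-1.2356 1.0031 -0.4637 1.1598]
Step 6: x=[3.5519 7.9243 13.3842 18.7556] v=[-2.7647 3.6543 -1.0592 1.2288]
Step 7: x=[2.8985 8.8292 13.1653 18.9419] v=[-3.2668 4.5243 -1.0946 0.9317]
Step 8: x=[2.3941 9.4789 13.0616 19.0040] v=[-2.5222 3.2486 -0.5184 0.3104]
Max displacement = 3.0072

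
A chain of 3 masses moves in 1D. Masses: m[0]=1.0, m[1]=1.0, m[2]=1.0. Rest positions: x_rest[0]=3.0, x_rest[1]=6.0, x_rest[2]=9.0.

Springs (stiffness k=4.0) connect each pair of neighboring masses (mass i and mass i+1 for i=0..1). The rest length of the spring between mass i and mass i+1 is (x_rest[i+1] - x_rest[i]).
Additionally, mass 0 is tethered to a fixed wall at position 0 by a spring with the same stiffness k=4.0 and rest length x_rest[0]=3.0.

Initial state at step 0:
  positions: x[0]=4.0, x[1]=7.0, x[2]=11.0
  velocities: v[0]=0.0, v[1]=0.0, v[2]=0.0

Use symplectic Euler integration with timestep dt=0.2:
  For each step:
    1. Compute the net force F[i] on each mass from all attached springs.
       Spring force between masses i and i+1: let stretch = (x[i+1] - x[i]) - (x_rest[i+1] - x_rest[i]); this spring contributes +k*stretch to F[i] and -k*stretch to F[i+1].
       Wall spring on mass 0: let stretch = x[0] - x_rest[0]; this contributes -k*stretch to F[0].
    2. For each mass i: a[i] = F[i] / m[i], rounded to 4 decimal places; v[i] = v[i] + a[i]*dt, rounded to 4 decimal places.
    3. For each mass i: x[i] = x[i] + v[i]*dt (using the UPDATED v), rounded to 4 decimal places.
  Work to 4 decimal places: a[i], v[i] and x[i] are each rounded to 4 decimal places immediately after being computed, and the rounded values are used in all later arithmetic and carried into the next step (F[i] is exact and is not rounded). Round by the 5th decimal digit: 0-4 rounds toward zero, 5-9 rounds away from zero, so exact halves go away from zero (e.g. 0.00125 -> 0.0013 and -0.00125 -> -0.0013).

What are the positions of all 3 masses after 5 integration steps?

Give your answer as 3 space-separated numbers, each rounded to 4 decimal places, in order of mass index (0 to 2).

Answer: 3.3244 7.0735 9.8095

Derivation:
Step 0: x=[4.0000 7.0000 11.0000] v=[0.0000 0.0000 0.0000]
Step 1: x=[3.8400 7.1600 10.8400] v=[-0.8000 0.8000 -0.8000]
Step 2: x=[3.5968 7.3776 10.5712] v=[-1.2160 1.0880 -1.3440]
Step 3: x=[3.3830 7.5012 10.2714] v=[-1.0688 0.6182 -1.4989]
Step 4: x=[3.2869 7.4092 10.0084] v=[-0.4806 -0.4602 -1.3151]
Step 5: x=[3.3244 7.0735 9.8095] v=[0.1877 -1.6787 -0.9945]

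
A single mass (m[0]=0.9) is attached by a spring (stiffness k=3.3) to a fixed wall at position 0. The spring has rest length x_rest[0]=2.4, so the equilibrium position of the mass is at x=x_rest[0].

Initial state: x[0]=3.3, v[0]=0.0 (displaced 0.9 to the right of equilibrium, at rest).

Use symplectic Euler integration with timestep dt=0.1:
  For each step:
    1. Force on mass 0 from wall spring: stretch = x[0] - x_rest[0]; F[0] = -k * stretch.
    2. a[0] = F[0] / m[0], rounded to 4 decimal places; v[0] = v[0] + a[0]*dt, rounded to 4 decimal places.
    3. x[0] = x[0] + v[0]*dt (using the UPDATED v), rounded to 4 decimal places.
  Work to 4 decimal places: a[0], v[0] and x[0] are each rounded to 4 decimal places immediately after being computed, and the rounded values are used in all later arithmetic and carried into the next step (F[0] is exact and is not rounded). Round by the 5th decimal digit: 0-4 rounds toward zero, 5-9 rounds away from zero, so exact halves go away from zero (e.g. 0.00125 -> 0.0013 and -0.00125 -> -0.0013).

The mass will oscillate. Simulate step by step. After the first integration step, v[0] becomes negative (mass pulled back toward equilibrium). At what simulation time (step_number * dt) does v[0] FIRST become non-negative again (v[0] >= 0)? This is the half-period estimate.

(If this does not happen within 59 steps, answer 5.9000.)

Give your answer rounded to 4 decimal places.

Answer: 1.7000

Derivation:
Step 0: x=[3.3000] v=[0.0000]
Step 1: x=[3.2670] v=[-0.3300]
Step 2: x=[3.2022] v=[-0.6479]
Step 3: x=[3.1080] v=[-0.9420]
Step 4: x=[2.9878] v=[-1.2016]
Step 5: x=[2.8461] v=[-1.4171]
Step 6: x=[2.6880] v=[-1.5807]
Step 7: x=[2.5194] v=[-1.6863]
Step 8: x=[2.3464] v=[-1.7301]
Step 9: x=[2.1754] v=[-1.7105]
Step 10: x=[2.0126] v=[-1.6282]
Step 11: x=[1.8640] v=[-1.4862]
Step 12: x=[1.7350] v=[-1.2897]
Step 13: x=[1.6304] v=[-1.0459]
Step 14: x=[1.5540] v=[-0.7637]
Step 15: x=[1.5087] v=[-0.4535]
Step 16: x=[1.4960] v=[-0.1267]
Step 17: x=[1.5165] v=[0.2048]
First v>=0 after going negative at step 17, time=1.7000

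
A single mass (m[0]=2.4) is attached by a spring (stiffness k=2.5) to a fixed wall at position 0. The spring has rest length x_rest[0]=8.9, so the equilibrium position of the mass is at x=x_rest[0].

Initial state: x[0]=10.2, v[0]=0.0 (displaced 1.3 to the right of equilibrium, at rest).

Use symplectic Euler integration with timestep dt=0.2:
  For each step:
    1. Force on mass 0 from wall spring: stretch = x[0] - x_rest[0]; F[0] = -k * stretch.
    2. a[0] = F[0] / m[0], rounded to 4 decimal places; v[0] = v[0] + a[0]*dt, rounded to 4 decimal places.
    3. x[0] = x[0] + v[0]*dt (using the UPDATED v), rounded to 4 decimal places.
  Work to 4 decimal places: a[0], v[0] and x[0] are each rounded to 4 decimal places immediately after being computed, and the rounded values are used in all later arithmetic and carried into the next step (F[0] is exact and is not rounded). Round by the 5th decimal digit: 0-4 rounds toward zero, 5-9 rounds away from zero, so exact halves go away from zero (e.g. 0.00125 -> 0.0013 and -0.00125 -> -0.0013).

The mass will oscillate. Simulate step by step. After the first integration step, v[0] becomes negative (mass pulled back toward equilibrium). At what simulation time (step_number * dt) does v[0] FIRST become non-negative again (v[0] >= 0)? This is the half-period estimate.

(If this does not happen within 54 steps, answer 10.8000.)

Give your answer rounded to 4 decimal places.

Step 0: x=[10.2000] v=[0.0000]
Step 1: x=[10.1458] v=[-0.2708]
Step 2: x=[10.0397] v=[-0.5303]
Step 3: x=[9.8862] v=[-0.7677]
Step 4: x=[9.6916] v=[-0.9732]
Step 5: x=[9.4640] v=[-1.1381]
Step 6: x=[9.2129] v=[-1.2556]
Step 7: x=[8.9487] v=[-1.3208]
Step 8: x=[8.6825] v=[-1.3309]
Step 9: x=[8.4254] v=[-1.2856]
Step 10: x=[8.1881] v=[-1.1867]
Step 11: x=[7.9804] v=[-1.0384]
Step 12: x=[7.8110] v=[-0.8468]
Step 13: x=[7.6870] v=[-0.6199]
Step 14: x=[7.6136] v=[-0.3672]
Step 15: x=[7.5938] v=[-0.0992]
Step 16: x=[7.6284] v=[0.1729]
First v>=0 after going negative at step 16, time=3.2000

Answer: 3.2000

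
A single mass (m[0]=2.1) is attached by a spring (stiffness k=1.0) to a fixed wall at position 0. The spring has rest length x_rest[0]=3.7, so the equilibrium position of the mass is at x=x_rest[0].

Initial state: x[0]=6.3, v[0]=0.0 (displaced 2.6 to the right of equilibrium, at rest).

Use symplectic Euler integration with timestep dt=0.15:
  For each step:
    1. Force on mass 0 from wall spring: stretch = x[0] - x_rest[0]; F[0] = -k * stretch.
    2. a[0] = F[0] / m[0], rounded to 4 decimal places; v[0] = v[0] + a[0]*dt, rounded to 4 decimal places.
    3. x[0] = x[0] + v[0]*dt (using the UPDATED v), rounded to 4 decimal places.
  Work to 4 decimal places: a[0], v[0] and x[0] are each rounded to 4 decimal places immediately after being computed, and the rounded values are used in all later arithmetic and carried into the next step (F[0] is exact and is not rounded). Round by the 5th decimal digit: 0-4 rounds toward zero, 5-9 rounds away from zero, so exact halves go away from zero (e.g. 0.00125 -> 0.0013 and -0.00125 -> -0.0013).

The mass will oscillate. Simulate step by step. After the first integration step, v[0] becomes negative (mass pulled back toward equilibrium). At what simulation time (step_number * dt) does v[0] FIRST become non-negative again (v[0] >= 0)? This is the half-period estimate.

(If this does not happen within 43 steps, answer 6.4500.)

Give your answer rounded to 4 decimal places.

Step 0: x=[6.3000] v=[0.0000]
Step 1: x=[6.2721] v=[-0.1857]
Step 2: x=[6.2167] v=[-0.3694]
Step 3: x=[6.1343] v=[-0.5492]
Step 4: x=[6.0258] v=[-0.7231]
Step 5: x=[5.8924] v=[-0.8892]
Step 6: x=[5.7355] v=[-1.0458]
Step 7: x=[5.5568] v=[-1.1912]
Step 8: x=[5.3582] v=[-1.3238]
Step 9: x=[5.1419] v=[-1.4422]
Step 10: x=[4.9101] v=[-1.5452]
Step 11: x=[4.6654] v=[-1.6316]
Step 12: x=[4.4103] v=[-1.7006]
Step 13: x=[4.1476] v=[-1.7513]
Step 14: x=[3.8801] v=[-1.7833]
Step 15: x=[3.6107] v=[-1.7962]
Step 16: x=[3.3422] v=[-1.7898]
Step 17: x=[3.0776] v=[-1.7642]
Step 18: x=[2.8196] v=[-1.7197]
Step 19: x=[2.5711] v=[-1.6568]
Step 20: x=[2.3347] v=[-1.5762]
Step 21: x=[2.1129] v=[-1.4787]
Step 22: x=[1.9081] v=[-1.3653]
Step 23: x=[1.7225] v=[-1.2373]
Step 24: x=[1.5581] v=[-1.0960]
Step 25: x=[1.4167] v=[-0.9430]
Step 26: x=[1.2997] v=[-0.7799]
Step 27: x=[1.2084] v=[-0.6085]
Step 28: x=[1.1438] v=[-0.4305]
Step 29: x=[1.1066] v=[-0.2479]
Step 30: x=[1.0972] v=[-0.0627]
Step 31: x=[1.1157] v=[0.1232]
First v>=0 after going negative at step 31, time=4.6500

Answer: 4.6500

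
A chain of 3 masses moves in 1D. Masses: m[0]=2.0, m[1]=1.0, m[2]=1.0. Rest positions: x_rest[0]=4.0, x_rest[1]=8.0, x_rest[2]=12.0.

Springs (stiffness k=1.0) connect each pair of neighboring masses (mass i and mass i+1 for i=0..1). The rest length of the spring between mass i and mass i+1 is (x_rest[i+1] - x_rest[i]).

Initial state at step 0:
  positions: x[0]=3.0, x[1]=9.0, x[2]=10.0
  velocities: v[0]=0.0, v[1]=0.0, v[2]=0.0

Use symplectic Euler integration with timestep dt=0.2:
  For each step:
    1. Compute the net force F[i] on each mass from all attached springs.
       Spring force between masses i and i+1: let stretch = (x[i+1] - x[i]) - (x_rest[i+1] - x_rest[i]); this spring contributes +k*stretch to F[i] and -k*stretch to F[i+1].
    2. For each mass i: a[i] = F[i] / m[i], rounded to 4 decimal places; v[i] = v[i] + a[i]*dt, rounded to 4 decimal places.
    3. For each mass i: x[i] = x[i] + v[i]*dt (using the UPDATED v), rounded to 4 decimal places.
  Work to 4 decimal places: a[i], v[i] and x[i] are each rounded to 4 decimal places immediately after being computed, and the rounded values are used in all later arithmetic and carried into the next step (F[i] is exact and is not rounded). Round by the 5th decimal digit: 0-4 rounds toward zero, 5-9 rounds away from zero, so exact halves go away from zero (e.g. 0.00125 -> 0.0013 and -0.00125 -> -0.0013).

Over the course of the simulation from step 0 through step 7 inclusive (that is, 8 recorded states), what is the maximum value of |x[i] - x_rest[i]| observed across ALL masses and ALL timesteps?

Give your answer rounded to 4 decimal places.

Step 0: x=[3.0000 9.0000 10.0000] v=[0.0000 0.0000 0.0000]
Step 1: x=[3.0400 8.8000 10.1200] v=[0.2000 -1.0000 0.6000]
Step 2: x=[3.1152 8.4224 10.3472] v=[0.3760 -1.8880 1.1360]
Step 3: x=[3.2165 7.9095 10.6574] v=[0.5067 -2.5645 1.5510]
Step 4: x=[3.3317 7.3188 11.0177] v=[0.5760 -2.9535 1.8014]
Step 5: x=[3.4466 6.7166 11.3900] v=[0.5747 -3.0111 1.8616]
Step 6: x=[3.5469 6.1705 11.7354] v=[0.5017 -2.7304 1.7269]
Step 7: x=[3.6197 5.7421 12.0182] v=[0.3641 -2.1421 1.4139]
Max displacement = 2.2579

Answer: 2.2579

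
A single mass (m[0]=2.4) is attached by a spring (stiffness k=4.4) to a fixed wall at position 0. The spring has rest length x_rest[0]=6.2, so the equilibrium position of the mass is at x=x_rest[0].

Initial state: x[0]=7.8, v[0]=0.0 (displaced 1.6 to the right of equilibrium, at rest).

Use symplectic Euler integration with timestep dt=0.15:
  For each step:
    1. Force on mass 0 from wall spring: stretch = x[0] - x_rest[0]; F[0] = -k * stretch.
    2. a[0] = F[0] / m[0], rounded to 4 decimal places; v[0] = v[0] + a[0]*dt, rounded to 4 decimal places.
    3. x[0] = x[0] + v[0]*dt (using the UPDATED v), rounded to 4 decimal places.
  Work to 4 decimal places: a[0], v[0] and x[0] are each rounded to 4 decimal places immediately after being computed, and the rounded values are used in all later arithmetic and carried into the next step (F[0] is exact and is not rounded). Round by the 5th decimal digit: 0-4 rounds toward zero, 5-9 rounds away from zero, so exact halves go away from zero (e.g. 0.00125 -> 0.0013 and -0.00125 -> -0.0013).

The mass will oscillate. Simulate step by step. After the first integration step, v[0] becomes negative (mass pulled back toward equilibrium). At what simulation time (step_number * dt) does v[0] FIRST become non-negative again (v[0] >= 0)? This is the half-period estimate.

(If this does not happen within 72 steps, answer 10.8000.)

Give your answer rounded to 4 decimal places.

Step 0: x=[7.8000] v=[0.0000]
Step 1: x=[7.7340] v=[-0.4400]
Step 2: x=[7.6047] v=[-0.8618]
Step 3: x=[7.4175] v=[-1.2481]
Step 4: x=[7.1801] v=[-1.5829]
Step 5: x=[6.9022] v=[-1.8524]
Step 6: x=[6.5954] v=[-2.0455]
Step 7: x=[6.2723] v=[-2.1542]
Step 8: x=[5.9462] v=[-2.1741]
Step 9: x=[5.6306] v=[-2.1043]
Step 10: x=[5.3384] v=[-1.9477]
Step 11: x=[5.0818] v=[-1.7108]
Step 12: x=[4.8713] v=[-1.4033]
Step 13: x=[4.7156] v=[-1.0379]
Step 14: x=[4.6211] v=[-0.6297]
Step 15: x=[4.5918] v=[-0.1955]
Step 16: x=[4.6288] v=[0.2468]
First v>=0 after going negative at step 16, time=2.4000

Answer: 2.4000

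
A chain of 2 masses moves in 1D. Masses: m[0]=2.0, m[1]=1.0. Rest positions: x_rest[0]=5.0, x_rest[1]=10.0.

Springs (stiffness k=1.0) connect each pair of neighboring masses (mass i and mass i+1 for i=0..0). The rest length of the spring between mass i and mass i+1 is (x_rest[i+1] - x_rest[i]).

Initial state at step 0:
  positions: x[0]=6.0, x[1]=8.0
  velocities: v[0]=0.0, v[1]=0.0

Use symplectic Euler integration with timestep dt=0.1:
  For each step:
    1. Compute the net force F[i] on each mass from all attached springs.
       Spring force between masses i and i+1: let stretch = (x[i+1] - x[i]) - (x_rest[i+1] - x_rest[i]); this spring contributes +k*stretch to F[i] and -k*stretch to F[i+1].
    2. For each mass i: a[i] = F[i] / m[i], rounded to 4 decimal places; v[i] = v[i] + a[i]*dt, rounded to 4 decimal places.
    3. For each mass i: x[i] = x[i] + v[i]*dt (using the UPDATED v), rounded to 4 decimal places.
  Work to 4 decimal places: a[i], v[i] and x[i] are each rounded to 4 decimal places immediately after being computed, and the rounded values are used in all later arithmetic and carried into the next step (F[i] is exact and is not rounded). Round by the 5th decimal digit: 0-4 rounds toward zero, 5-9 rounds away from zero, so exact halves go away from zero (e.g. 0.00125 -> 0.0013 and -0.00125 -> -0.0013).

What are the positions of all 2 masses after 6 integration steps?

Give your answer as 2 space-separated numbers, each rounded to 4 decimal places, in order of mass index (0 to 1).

Answer: 5.7004 8.5990

Derivation:
Step 0: x=[6.0000 8.0000] v=[0.0000 0.0000]
Step 1: x=[5.9850 8.0300] v=[-0.1500 0.3000]
Step 2: x=[5.9552 8.0896] v=[-0.2978 0.5955]
Step 3: x=[5.9111 8.1778] v=[-0.4411 0.8821]
Step 4: x=[5.8533 8.2933] v=[-0.5778 1.1554]
Step 5: x=[5.7827 8.4344] v=[-0.7058 1.4114]
Step 6: x=[5.7004 8.5990] v=[-0.8232 1.6462]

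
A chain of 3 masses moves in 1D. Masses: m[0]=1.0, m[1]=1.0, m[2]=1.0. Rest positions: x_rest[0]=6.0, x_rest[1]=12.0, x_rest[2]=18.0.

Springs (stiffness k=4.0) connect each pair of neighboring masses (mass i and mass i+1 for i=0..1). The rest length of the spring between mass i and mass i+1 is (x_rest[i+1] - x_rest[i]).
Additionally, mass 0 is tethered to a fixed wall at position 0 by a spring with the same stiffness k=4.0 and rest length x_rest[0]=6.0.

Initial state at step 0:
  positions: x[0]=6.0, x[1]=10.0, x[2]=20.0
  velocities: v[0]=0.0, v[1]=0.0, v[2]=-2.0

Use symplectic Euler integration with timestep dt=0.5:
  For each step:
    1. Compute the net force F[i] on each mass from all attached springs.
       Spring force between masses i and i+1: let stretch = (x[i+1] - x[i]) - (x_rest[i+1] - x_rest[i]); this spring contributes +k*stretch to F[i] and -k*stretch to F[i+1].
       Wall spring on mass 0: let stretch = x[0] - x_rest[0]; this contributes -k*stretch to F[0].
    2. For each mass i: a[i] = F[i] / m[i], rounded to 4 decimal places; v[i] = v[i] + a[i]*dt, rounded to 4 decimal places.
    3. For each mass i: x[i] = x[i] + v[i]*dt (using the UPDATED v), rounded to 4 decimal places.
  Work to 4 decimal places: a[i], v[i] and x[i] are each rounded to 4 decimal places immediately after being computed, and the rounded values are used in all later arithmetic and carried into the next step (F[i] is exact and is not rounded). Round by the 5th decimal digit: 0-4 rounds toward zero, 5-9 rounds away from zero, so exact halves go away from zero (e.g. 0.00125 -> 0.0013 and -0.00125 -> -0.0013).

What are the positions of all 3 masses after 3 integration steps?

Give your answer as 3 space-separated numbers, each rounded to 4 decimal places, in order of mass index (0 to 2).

Answer: 5.0000 11.0000 17.0000

Derivation:
Step 0: x=[6.0000 10.0000 20.0000] v=[0.0000 0.0000 -2.0000]
Step 1: x=[4.0000 16.0000 15.0000] v=[-4.0000 12.0000 -10.0000]
Step 2: x=[10.0000 9.0000 17.0000] v=[12.0000 -14.0000 4.0000]
Step 3: x=[5.0000 11.0000 17.0000] v=[-10.0000 4.0000 0.0000]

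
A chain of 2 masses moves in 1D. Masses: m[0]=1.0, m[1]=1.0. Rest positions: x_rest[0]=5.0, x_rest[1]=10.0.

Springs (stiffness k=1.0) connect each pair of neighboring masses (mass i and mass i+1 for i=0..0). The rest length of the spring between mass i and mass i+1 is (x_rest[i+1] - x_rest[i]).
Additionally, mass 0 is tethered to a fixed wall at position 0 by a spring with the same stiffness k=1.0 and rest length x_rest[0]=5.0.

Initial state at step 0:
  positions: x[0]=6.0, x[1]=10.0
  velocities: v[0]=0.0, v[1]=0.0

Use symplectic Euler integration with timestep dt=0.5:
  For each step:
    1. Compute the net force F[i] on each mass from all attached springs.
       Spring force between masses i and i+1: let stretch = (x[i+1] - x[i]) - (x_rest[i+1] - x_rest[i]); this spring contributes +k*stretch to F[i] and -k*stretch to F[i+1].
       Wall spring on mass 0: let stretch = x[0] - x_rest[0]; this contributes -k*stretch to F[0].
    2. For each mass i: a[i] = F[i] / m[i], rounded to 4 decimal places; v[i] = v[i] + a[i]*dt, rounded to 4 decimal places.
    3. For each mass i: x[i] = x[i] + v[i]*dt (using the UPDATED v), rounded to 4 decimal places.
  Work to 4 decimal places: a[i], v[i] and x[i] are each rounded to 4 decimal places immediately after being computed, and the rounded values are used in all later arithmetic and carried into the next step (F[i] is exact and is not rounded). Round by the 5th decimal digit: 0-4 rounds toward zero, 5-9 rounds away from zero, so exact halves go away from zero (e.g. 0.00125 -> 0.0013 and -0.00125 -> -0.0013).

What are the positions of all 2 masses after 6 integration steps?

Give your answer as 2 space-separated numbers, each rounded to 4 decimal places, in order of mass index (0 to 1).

Answer: 5.3900 9.4893

Derivation:
Step 0: x=[6.0000 10.0000] v=[0.0000 0.0000]
Step 1: x=[5.5000 10.2500] v=[-1.0000 0.5000]
Step 2: x=[4.8125 10.5625] v=[-1.3750 0.6250]
Step 3: x=[4.3594 10.6875] v=[-0.9063 0.2500]
Step 4: x=[4.3985 10.4805] v=[0.0781 -0.4141]
Step 5: x=[4.8585 10.0030] v=[0.9199 -0.9551]
Step 6: x=[5.3900 9.4893] v=[1.0629 -1.0274]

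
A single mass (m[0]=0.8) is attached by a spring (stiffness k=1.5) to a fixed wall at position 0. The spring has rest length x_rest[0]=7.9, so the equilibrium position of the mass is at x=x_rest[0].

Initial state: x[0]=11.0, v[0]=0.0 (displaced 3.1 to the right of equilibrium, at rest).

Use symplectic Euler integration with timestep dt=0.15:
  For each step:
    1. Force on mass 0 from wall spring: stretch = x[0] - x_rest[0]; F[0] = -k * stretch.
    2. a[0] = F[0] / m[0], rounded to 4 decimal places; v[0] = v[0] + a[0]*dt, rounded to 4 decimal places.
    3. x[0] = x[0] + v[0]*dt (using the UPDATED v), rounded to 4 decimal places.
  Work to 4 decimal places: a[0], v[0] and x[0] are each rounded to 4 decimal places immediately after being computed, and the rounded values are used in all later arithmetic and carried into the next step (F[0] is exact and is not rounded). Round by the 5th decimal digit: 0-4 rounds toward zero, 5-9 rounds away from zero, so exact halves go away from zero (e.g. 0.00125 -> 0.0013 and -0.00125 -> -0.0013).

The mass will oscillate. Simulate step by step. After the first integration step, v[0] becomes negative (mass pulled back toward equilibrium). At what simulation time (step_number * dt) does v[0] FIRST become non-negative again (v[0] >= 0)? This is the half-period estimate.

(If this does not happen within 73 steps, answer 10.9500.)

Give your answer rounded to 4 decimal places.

Answer: 2.4000

Derivation:
Step 0: x=[11.0000] v=[0.0000]
Step 1: x=[10.8692] v=[-0.8719]
Step 2: x=[10.6132] v=[-1.7070]
Step 3: x=[10.2427] v=[-2.4701]
Step 4: x=[9.7734] v=[-3.1290]
Step 5: x=[9.2250] v=[-3.6559]
Step 6: x=[8.6207] v=[-4.0286]
Step 7: x=[7.9860] v=[-4.2313]
Step 8: x=[7.3477] v=[-4.2555]
Step 9: x=[6.7327] v=[-4.1002]
Step 10: x=[6.1669] v=[-3.7719]
Step 11: x=[5.6742] v=[-3.2845]
Step 12: x=[5.2754] v=[-2.6585]
Step 13: x=[4.9874] v=[-1.9203]
Step 14: x=[4.8222] v=[-1.1011]
Step 15: x=[4.7869] v=[-0.2355]
Step 16: x=[4.8829] v=[0.6401]
First v>=0 after going negative at step 16, time=2.4000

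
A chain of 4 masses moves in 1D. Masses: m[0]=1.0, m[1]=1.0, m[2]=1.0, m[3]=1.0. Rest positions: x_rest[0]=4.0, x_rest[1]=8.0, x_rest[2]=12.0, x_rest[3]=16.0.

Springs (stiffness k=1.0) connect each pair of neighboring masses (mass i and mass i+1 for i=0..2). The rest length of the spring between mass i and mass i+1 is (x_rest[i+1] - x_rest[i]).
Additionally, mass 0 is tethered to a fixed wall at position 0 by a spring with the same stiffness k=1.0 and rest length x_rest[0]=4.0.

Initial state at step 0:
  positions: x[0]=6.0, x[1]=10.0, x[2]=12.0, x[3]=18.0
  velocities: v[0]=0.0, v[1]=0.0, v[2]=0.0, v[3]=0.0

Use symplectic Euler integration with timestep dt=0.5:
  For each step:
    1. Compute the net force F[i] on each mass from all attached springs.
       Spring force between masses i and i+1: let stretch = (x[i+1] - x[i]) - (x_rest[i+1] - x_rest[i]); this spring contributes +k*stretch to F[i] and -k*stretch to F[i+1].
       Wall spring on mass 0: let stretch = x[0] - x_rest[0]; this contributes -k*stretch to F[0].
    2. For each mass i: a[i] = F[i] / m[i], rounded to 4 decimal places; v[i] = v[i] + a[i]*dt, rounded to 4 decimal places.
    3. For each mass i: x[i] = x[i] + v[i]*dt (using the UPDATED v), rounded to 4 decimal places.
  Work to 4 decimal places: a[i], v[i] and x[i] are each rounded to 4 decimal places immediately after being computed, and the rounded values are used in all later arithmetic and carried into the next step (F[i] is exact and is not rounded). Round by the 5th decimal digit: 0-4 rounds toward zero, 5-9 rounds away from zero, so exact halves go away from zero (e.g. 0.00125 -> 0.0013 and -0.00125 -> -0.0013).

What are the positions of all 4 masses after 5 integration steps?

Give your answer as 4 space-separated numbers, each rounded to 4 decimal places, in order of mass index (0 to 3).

Step 0: x=[6.0000 10.0000 12.0000 18.0000] v=[0.0000 0.0000 0.0000 0.0000]
Step 1: x=[5.5000 9.5000 13.0000 17.5000] v=[-1.0000 -1.0000 2.0000 -1.0000]
Step 2: x=[4.6250 8.8750 14.2500 16.8750] v=[-1.7500 -1.2500 2.5000 -1.2500]
Step 3: x=[3.6563 8.5313 14.8125 16.5938] v=[-1.9375 -0.6875 1.1250 -0.5625]
Step 4: x=[2.9922 8.5391 14.2500 16.8673] v=[-1.3282 0.0156 -1.1250 0.5469]
Step 5: x=[2.9668 8.5879 12.9141 17.4865] v=[-0.0509 0.0976 -2.6718 1.2383]

Answer: 2.9668 8.5879 12.9141 17.4865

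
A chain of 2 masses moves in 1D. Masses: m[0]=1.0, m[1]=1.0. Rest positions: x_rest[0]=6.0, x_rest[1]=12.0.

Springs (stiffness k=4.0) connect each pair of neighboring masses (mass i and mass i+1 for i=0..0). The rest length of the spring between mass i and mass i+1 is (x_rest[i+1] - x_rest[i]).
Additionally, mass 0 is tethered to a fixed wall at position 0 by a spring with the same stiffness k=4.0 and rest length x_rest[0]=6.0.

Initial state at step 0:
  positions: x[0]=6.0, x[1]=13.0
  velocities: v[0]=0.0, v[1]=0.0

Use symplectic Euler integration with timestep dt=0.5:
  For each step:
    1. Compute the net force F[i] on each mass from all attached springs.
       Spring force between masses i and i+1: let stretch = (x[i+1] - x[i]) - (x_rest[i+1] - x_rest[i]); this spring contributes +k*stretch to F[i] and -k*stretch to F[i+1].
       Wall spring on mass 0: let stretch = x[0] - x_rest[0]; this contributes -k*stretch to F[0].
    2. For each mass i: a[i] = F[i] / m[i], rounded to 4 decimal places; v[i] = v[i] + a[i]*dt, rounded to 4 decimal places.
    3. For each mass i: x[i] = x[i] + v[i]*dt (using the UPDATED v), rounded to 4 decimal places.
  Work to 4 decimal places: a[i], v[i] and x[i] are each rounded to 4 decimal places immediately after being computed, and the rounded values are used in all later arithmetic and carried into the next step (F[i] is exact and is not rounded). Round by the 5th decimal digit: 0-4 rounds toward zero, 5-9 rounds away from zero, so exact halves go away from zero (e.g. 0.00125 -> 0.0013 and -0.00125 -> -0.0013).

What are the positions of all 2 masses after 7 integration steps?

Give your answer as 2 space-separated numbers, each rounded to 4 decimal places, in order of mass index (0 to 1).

Step 0: x=[6.0000 13.0000] v=[0.0000 0.0000]
Step 1: x=[7.0000 12.0000] v=[2.0000 -2.0000]
Step 2: x=[6.0000 12.0000] v=[-2.0000 0.0000]
Step 3: x=[5.0000 12.0000] v=[-2.0000 0.0000]
Step 4: x=[6.0000 11.0000] v=[2.0000 -2.0000]
Step 5: x=[6.0000 11.0000] v=[0.0000 0.0000]
Step 6: x=[5.0000 12.0000] v=[-2.0000 2.0000]
Step 7: x=[6.0000 12.0000] v=[2.0000 0.0000]

Answer: 6.0000 12.0000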